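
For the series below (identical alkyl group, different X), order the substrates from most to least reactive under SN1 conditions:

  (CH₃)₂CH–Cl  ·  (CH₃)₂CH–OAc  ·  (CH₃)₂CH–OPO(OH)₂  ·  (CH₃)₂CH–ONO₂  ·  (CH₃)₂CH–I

Identical carbon frameworks mean the comparison reduces to leaving-group quality.
Rank by basicity of the departing species: weakest base leaves most easily.
(CH₃)₂CH–I loses I⁻: pKₐ(HI) ≈ -10
(CH₃)₂CH–Cl loses Cl⁻: pKₐ(HCl) ≈ -7
(CH₃)₂CH–ONO₂ loses NO₃⁻: pKₐ(HNO₃) ≈ -1.3
(CH₃)₂CH–OPO(OH)₂ loses H₂PO₄⁻: pKₐ(H₃PO₄) ≈ 2.1
(CH₃)₂CH–OAc loses AcO⁻: pKₐ(CH₃COOH) ≈ 4.8

(CH₃)₂CH–I > (CH₃)₂CH–Cl > (CH₃)₂CH–ONO₂ > (CH₃)₂CH–OPO(OH)₂ > (CH₃)₂CH–OAc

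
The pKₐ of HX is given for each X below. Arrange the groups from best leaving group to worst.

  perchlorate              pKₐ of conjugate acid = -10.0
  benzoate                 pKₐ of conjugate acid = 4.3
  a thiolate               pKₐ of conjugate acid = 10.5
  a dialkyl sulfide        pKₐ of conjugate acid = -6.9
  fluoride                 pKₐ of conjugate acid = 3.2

perchlorate > a dialkyl sulfide > fluoride > benzoate > a thiolate

Lower conjugate-acid pKₐ ⇒ weaker base ⇒ better leaving group.
Sorting by the given values: perchlorate (-10.0), a dialkyl sulfide (-6.9), fluoride (3.2), benzoate (4.3), a thiolate (10.5).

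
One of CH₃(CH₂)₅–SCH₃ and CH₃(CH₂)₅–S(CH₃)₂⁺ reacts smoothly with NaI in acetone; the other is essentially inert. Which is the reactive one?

From CH₃(CH₂)₅–SCH₃ the departing group would be RS⁻ (pKₐ(RSH (a thiol)) ≈ 10.5). Moderately basic; rarely leaves without activation.
From CH₃(CH₂)₅–S(CH₃)₂⁺ the leaving group is SR'₂ (pKₐ(R'₂SH⁺) ≈ -7). Neutral; leaves from a sulfonium salt (R–SR'₂⁺).
(In practice CH₃(CH₂)₅–S(CH₃)₂⁺ is made from CH₃(CH₂)₅–SCH₃ by S-methylation with CH₃I, allowing neutral dimethyl sulfide, rather than methanethiolate, to depart.)

CH₃(CH₂)₅–S(CH₃)₂⁺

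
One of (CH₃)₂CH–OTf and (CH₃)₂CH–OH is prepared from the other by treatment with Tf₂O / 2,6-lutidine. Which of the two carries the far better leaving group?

(CH₃)₂CH–OTf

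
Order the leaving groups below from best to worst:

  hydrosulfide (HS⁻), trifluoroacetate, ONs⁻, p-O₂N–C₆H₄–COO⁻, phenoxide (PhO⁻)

ONs⁻: pKₐ(p-O₂NC₆H₄SO₃H) ≈ -3.5
trifluoroacetate: pKₐ(CF₃COOH) ≈ 0.2
p-O₂N–C₆H₄–COO⁻: pKₐ(p-nitrobenzoic acid) ≈ 3.4
hydrosulfide (HS⁻): pKₐ(H₂S) ≈ 7
phenoxide (PhO⁻): pKₐ(C₆H₅OH (phenol)) ≈ 10

ONs⁻ > trifluoroacetate > p-O₂N–C₆H₄–COO⁻ > hydrosulfide (HS⁻) > phenoxide (PhO⁻)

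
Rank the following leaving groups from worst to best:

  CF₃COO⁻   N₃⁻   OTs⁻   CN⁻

Rank by basicity of the departing species: weakest base leaves most easily.
OTs⁻: pKₐ(p-CH₃C₆H₄SO₃H (TsOH)) ≈ -2.8
CF₃COO⁻: pKₐ(CF₃COOH) ≈ 0.2
N₃⁻: pKₐ(HN₃) ≈ 4.7
CN⁻: pKₐ(HCN) ≈ 9.2 — sp carbon stabilises the charge somewhat, but still a poor LG
Listed from poorest to best leaving group as asked.

CN⁻ < N₃⁻ < CF₃COO⁻ < OTs⁻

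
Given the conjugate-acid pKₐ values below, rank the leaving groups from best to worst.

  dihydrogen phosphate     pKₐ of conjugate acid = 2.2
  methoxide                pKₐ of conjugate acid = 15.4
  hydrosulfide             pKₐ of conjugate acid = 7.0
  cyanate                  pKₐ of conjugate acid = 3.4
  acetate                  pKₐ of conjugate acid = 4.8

dihydrogen phosphate > cyanate > acetate > hydrosulfide > methoxide

Lower conjugate-acid pKₐ ⇒ weaker base ⇒ better leaving group.
Sorting by the given values: dihydrogen phosphate (2.2), cyanate (3.4), acetate (4.8), hydrosulfide (7.0), methoxide (15.4).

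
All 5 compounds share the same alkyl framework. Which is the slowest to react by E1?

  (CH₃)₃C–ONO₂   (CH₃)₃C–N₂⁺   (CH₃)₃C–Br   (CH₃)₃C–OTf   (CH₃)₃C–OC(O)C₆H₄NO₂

With the same alkyl group throughout, only the leaving group differentiates the rates.
Rank by basicity of the departing species: weakest base leaves most easily.
(CH₃)₃C–N₂⁺ loses N₂: no meaningful conjugate acid; N₂ departs as an exceptionally stable neutral molecule
(CH₃)₃C–OTf loses OTf⁻: pKₐ(CF₃SO₃H (triflic acid)) ≈ -14
(CH₃)₃C–Br loses Br⁻: pKₐ(HBr) ≈ -9
(CH₃)₃C–ONO₂ loses NO₃⁻: pKₐ(HNO₃) ≈ -1.3
(CH₃)₃C–OC(O)C₆H₄NO₂ loses p-O₂N–C₆H₄–COO⁻: pKₐ(p-nitrobenzoic acid) ≈ 3.4

(CH₃)₃C–OC(O)C₆H₄NO₂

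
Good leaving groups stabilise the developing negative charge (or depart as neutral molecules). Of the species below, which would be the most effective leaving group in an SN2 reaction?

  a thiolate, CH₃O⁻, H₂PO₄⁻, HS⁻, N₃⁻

Rank by basicity of the departing species: weakest base leaves most easily.
H₂PO₄⁻: pKₐ(H₃PO₄) ≈ 2.1
N₃⁻: pKₐ(HN₃) ≈ 4.7
HS⁻: pKₐ(H₂S) ≈ 7
a thiolate: pKₐ(RSH (a thiol)) ≈ 10.5
CH₃O⁻: pKₐ(CH₃OH) ≈ 15.5

H₂PO₄⁻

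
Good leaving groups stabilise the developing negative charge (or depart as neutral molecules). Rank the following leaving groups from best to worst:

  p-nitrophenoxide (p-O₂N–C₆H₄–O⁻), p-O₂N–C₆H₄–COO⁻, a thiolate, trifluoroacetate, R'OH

R'OH > trifluoroacetate > p-O₂N–C₆H₄–COO⁻ > p-nitrophenoxide (p-O₂N–C₆H₄–O⁻) > a thiolate

The more stable X⁻ (or X) is on its own — i.e. the weaker a base it is — the better a leaving group it makes.
R'OH: pKₐ(R'OH₂⁺) ≈ -2.4
trifluoroacetate: pKₐ(CF₃COOH) ≈ 0.2
p-O₂N–C₆H₄–COO⁻: pKₐ(p-nitrobenzoic acid) ≈ 3.4
p-nitrophenoxide (p-O₂N–C₆H₄–O⁻): pKₐ(p-nitrophenol) ≈ 7.2
a thiolate: pKₐ(RSH (a thiol)) ≈ 10.5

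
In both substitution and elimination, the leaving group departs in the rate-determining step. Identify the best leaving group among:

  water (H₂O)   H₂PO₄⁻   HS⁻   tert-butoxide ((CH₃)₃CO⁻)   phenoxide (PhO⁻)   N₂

N₂

The more stable X⁻ (or X) is on its own — i.e. the weaker a base it is — the better a leaving group it makes.
N₂: no meaningful conjugate acid; N₂ departs as an exceptionally stable neutral molecule
water (H₂O): pKₐ(H₃O⁺) ≈ -1.7
H₂PO₄⁻: pKₐ(H₃PO₄) ≈ 2.1
HS⁻: pKₐ(H₂S) ≈ 7
phenoxide (PhO⁻): pKₐ(C₆H₅OH (phenol)) ≈ 10
tert-butoxide ((CH₃)₃CO⁻): pKₐ(t-BuOH) ≈ 18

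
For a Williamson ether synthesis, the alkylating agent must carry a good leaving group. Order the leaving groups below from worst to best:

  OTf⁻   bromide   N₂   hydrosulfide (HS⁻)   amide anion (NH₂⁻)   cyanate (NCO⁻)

N₂: no meaningful conjugate acid; N₂ departs as an exceptionally stable neutral molecule
OTf⁻: pKₐ(CF₃SO₃H (triflic acid)) ≈ -14
bromide: pKₐ(HBr) ≈ -9
cyanate (NCO⁻): pKₐ(HOCN) ≈ 3.5
hydrosulfide (HS⁻): pKₐ(H₂S) ≈ 7
amide anion (NH₂⁻): pKₐ(NH₃) ≈ 38
The question asks for worst first, so the sequence is read in increasing leaving-group ability.

amide anion (NH₂⁻) < hydrosulfide (HS⁻) < cyanate (NCO⁻) < bromide < OTf⁻ < N₂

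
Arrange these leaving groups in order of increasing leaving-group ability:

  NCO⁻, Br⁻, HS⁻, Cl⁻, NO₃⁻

Br⁻: pKₐ(HBr) ≈ -9
Cl⁻: pKₐ(HCl) ≈ -7
NO₃⁻: pKₐ(HNO₃) ≈ -1.3
NCO⁻: pKₐ(HOCN) ≈ 3.5
HS⁻: pKₐ(H₂S) ≈ 7
Reversing gives the worst-to-best order requested.

HS⁻ < NCO⁻ < NO₃⁻ < Cl⁻ < Br⁻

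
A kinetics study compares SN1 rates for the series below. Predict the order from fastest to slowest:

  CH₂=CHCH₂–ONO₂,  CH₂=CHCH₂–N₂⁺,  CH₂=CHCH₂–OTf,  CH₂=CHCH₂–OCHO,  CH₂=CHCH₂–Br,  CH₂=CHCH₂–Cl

With the same alkyl group throughout, only the leaving group differentiates the rates.
Rank by basicity of the departing species: weakest base leaves most easily.
CH₂=CHCH₂–N₂⁺ loses N₂: no meaningful conjugate acid; N₂ departs as an exceptionally stable neutral molecule
CH₂=CHCH₂–OTf loses OTf⁻: pKₐ(CF₃SO₃H (triflic acid)) ≈ -14
CH₂=CHCH₂–Br loses Br⁻: pKₐ(HBr) ≈ -9
CH₂=CHCH₂–Cl loses Cl⁻: pKₐ(HCl) ≈ -7
CH₂=CHCH₂–ONO₂ loses NO₃⁻: pKₐ(HNO₃) ≈ -1.3
CH₂=CHCH₂–OCHO loses HCOO⁻: pKₐ(HCOOH) ≈ 3.8

CH₂=CHCH₂–N₂⁺ > CH₂=CHCH₂–OTf > CH₂=CHCH₂–Br > CH₂=CHCH₂–Cl > CH₂=CHCH₂–ONO₂ > CH₂=CHCH₂–OCHO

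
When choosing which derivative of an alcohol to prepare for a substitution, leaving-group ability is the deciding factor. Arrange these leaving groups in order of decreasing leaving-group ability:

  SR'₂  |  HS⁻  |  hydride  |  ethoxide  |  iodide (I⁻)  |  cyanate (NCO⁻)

The more stable X⁻ (or X) is on its own — i.e. the weaker a base it is — the better a leaving group it makes.
iodide (I⁻): pKₐ(HI) ≈ -10
SR'₂: pKₐ(R'₂SH⁺) ≈ -7
cyanate (NCO⁻): pKₐ(HOCN) ≈ 3.5
HS⁻: pKₐ(H₂S) ≈ 7
ethoxide: pKₐ(CH₃CH₂OH) ≈ 16
hydride: pKₐ(H₂) ≈ 36

iodide (I⁻) > SR'₂ > cyanate (NCO⁻) > HS⁻ > ethoxide > hydride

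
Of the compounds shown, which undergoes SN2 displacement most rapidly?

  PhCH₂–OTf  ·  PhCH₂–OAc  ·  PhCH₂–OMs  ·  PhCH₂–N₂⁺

PhCH₂–N₂⁺

The skeletons are identical, so relative rate is governed entirely by leaving-group ability.
The more stable X⁻ (or X) is on its own — i.e. the weaker a base it is — the better a leaving group it makes.
PhCH₂–N₂⁺ loses N₂: no meaningful conjugate acid; N₂ departs as an exceptionally stable neutral molecule
PhCH₂–OTf loses OTf⁻: pKₐ(CF₃SO₃H (triflic acid)) ≈ -14
PhCH₂–OMs loses OMs⁻: pKₐ(CH₃SO₃H (MsOH)) ≈ -1.9
PhCH₂–OAc loses AcO⁻: pKₐ(CH₃COOH) ≈ 4.8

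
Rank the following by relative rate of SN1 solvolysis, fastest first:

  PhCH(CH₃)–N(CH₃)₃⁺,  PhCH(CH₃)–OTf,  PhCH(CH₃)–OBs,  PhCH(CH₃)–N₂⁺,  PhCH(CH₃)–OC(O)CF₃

PhCH(CH₃)–N₂⁺ > PhCH(CH₃)–OTf > PhCH(CH₃)–OBs > PhCH(CH₃)–OC(O)CF₃ > PhCH(CH₃)–N(CH₃)₃⁺

The skeletons are identical, so relative rate is governed entirely by leaving-group ability.
Rank by basicity of the departing species: weakest base leaves most easily.
PhCH(CH₃)–N₂⁺ loses N₂: no meaningful conjugate acid; N₂ departs as an exceptionally stable neutral molecule
PhCH(CH₃)–OTf loses OTf⁻: pKₐ(CF₃SO₃H (triflic acid)) ≈ -14
PhCH(CH₃)–OBs loses OBs⁻: pKₐ(p-BrC₆H₄SO₃H) ≈ -2.8
PhCH(CH₃)–OC(O)CF₃ loses CF₃COO⁻: pKₐ(CF₃COOH) ≈ 0.2
PhCH(CH₃)–N(CH₃)₃⁺ loses NR'₃: pKₐ(R'₃NH⁺) ≈ 10.7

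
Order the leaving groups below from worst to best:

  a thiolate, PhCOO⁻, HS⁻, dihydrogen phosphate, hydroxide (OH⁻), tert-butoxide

The more stable X⁻ (or X) is on its own — i.e. the weaker a base it is — the better a leaving group it makes.
dihydrogen phosphate: pKₐ(H₃PO₄) ≈ 2.1 — moderate base; biological leaving group after further activation
PhCOO⁻: pKₐ(C₆H₅COOH) ≈ 4.2 — aryl carboxylate
HS⁻: pKₐ(H₂S) ≈ 7 — larger and more polarisable than the oxygen analogue
a thiolate: pKₐ(RSH (a thiol)) ≈ 10.5 — moderately basic; rarely leaves without activation
hydroxide (OH⁻): pKₐ(H₂O) ≈ 15.7 — strong base; essentially never leaves without prior activation
tert-butoxide: pKₐ(t-BuOH) ≈ 18
Listed from poorest to best leaving group as asked.

tert-butoxide < hydroxide (OH⁻) < a thiolate < HS⁻ < PhCOO⁻ < dihydrogen phosphate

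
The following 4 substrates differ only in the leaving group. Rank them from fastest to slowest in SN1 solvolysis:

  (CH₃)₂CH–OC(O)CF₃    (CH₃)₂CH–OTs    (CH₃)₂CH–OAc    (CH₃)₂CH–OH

Identical carbon frameworks mean the comparison reduces to leaving-group quality.
Leaving-group ability tracks the stability of the departed species; conjugate-acid pKₐ is the usual yardstick (lower pKₐ → better LG).
(CH₃)₂CH–OTs loses OTs⁻: pKₐ(p-CH₃C₆H₄SO₃H (TsOH)) ≈ -2.8
(CH₃)₂CH–OC(O)CF₃ loses CF₃COO⁻: pKₐ(CF₃COOH) ≈ 0.2
(CH₃)₂CH–OAc loses AcO⁻: pKₐ(CH₃COOH) ≈ 4.8
(CH₃)₂CH–OH loses OH⁻: pKₐ(H₂O) ≈ 15.7

(CH₃)₂CH–OTs > (CH₃)₂CH–OC(O)CF₃ > (CH₃)₂CH–OAc > (CH₃)₂CH–OH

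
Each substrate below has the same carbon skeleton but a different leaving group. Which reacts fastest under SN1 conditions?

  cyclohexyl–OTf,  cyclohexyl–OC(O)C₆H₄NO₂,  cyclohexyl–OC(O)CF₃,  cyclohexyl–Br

cyclohexyl–OTf

The skeletons are identical, so relative rate is governed entirely by leaving-group ability.
Rank by basicity of the departing species: weakest base leaves most easily.
cyclohexyl–OTf loses OTf⁻: pKₐ(CF₃SO₃H (triflic acid)) ≈ -14
cyclohexyl–Br loses Br⁻: pKₐ(HBr) ≈ -9
cyclohexyl–OC(O)CF₃ loses CF₃COO⁻: pKₐ(CF₃COOH) ≈ 0.2
cyclohexyl–OC(O)C₆H₄NO₂ loses p-O₂N–C₆H₄–COO⁻: pKₐ(p-nitrobenzoic acid) ≈ 3.4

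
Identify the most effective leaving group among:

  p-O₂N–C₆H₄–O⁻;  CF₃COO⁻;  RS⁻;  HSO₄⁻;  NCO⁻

HSO₄⁻

The more stable X⁻ (or X) is on its own — i.e. the weaker a base it is — the better a leaving group it makes.
HSO₄⁻: pKₐ(H₂SO₄) ≈ -3
CF₃COO⁻: pKₐ(CF₃COOH) ≈ 0.2
NCO⁻: pKₐ(HOCN) ≈ 3.5
p-O₂N–C₆H₄–O⁻: pKₐ(p-nitrophenol) ≈ 7.2
RS⁻: pKₐ(RSH (a thiol)) ≈ 10.5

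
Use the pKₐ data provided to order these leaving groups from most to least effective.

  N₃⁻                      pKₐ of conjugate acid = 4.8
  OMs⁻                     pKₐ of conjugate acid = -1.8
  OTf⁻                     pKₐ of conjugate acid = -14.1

OTf⁻ > OMs⁻ > N₃⁻

Lower conjugate-acid pKₐ ⇒ weaker base ⇒ better leaving group.
Sorting by the given values: OTf⁻ (-14.1), OMs⁻ (-1.8), N₃⁻ (4.8).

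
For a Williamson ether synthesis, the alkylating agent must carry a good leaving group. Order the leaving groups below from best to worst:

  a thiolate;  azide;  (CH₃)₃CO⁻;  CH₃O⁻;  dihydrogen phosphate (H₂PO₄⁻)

The more stable X⁻ (or X) is on its own — i.e. the weaker a base it is — the better a leaving group it makes.
dihydrogen phosphate (H₂PO₄⁻): pKₐ(H₃PO₄) ≈ 2.1 — moderate base; biological leaving group after further activation
azide: pKₐ(HN₃) ≈ 4.7 — linear, resonance-stabilised
a thiolate: pKₐ(RSH (a thiol)) ≈ 10.5 — moderately basic; rarely leaves without activation
CH₃O⁻: pKₐ(CH₃OH) ≈ 15.5 — strong base; alkoxides do not leave unassisted
(CH₃)₃CO⁻: pKₐ(t-BuOH) ≈ 18

dihydrogen phosphate (H₂PO₄⁻) > azide > a thiolate > CH₃O⁻ > (CH₃)₃CO⁻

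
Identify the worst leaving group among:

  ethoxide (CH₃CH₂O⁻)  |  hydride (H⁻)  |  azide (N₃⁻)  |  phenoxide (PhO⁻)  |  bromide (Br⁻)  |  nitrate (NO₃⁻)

The more stable X⁻ (or X) is on its own — i.e. the weaker a base it is — the better a leaving group it makes.
bromide (Br⁻): pKₐ(HBr) ≈ -9
nitrate (NO₃⁻): pKₐ(HNO₃) ≈ -1.3
azide (N₃⁻): pKₐ(HN₃) ≈ 4.7
phenoxide (PhO⁻): pKₐ(C₆H₅OH (phenol)) ≈ 10
ethoxide (CH₃CH₂O⁻): pKₐ(CH₃CH₂OH) ≈ 16
hydride (H⁻): pKₐ(H₂) ≈ 36

hydride (H⁻)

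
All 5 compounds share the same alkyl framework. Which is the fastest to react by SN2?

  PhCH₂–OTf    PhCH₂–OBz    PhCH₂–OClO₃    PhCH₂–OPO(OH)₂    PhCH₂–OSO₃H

PhCH₂–OTf

Identical carbon frameworks mean the comparison reduces to leaving-group quality.
A good leaving group is a weak base: the lower the pKₐ of its conjugate acid, the more readily it departs.
PhCH₂–OTf loses OTf⁻: pKₐ(CF₃SO₃H (triflic acid)) ≈ -14
PhCH₂–OClO₃ loses ClO₄⁻: pKₐ(HClO₄) ≈ -10
PhCH₂–OSO₃H loses HSO₄⁻: pKₐ(H₂SO₄) ≈ -3
PhCH₂–OPO(OH)₂ loses H₂PO₄⁻: pKₐ(H₃PO₄) ≈ 2.1
PhCH₂–OBz loses PhCOO⁻: pKₐ(C₆H₅COOH) ≈ 4.2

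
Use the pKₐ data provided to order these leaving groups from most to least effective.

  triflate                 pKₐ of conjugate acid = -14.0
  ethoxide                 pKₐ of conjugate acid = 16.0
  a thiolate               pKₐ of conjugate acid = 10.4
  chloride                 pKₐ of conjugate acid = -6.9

triflate > chloride > a thiolate > ethoxide

Lower conjugate-acid pKₐ ⇒ weaker base ⇒ better leaving group.
Sorting by the given values: triflate (-14.0), chloride (-6.9), a thiolate (10.4), ethoxide (16.0).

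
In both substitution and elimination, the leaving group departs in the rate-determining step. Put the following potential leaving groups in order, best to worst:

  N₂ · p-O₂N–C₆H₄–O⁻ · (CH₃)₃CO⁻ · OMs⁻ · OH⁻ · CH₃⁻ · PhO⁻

N₂ > OMs⁻ > p-O₂N–C₆H₄–O⁻ > PhO⁻ > OH⁻ > (CH₃)₃CO⁻ > CH₃⁻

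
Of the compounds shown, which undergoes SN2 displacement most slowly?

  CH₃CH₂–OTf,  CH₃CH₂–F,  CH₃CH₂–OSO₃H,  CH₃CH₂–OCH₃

CH₃CH₂–OCH₃

The skeletons are identical, so relative rate is governed entirely by leaving-group ability.
The more stable X⁻ (or X) is on its own — i.e. the weaker a base it is — the better a leaving group it makes.
CH₃CH₂–OTf loses OTf⁻: pKₐ(CF₃SO₃H (triflic acid)) ≈ -14
CH₃CH₂–OSO₃H loses HSO₄⁻: pKₐ(H₂SO₄) ≈ -3
CH₃CH₂–F loses F⁻: pKₐ(HF) ≈ 3.2
CH₃CH₂–OCH₃ loses CH₃O⁻: pKₐ(CH₃OH) ≈ 15.5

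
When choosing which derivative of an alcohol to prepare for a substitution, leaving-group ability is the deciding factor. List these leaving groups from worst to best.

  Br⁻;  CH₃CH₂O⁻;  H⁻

H⁻ < CH₃CH₂O⁻ < Br⁻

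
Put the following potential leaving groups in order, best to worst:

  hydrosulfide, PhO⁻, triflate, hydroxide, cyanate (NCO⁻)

triflate > cyanate (NCO⁻) > hydrosulfide > PhO⁻ > hydroxide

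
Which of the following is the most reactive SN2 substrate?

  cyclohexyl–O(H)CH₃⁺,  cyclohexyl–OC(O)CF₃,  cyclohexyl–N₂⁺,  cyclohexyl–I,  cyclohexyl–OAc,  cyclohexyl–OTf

Same R in every case — rank the leaving groups.
The more stable X⁻ (or X) is on its own — i.e. the weaker a base it is — the better a leaving group it makes.
cyclohexyl–N₂⁺ loses N₂: no meaningful conjugate acid; N₂ departs as an exceptionally stable neutral molecule
cyclohexyl–OTf loses OTf⁻: pKₐ(CF₃SO₃H (triflic acid)) ≈ -14
cyclohexyl–I loses I⁻: pKₐ(HI) ≈ -10
cyclohexyl–O(H)CH₃⁺ loses R'OH: pKₐ(R'OH₂⁺) ≈ -2.4
cyclohexyl–OC(O)CF₃ loses CF₃COO⁻: pKₐ(CF₃COOH) ≈ 0.2
cyclohexyl–OAc loses AcO⁻: pKₐ(CH₃COOH) ≈ 4.8

cyclohexyl–N₂⁺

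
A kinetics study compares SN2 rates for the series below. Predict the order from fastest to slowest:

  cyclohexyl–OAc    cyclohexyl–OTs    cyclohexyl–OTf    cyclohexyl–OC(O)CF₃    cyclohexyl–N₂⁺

Same R in every case — rank the leaving groups.
The more stable X⁻ (or X) is on its own — i.e. the weaker a base it is — the better a leaving group it makes.
cyclohexyl–N₂⁺ loses N₂: no meaningful conjugate acid; N₂ departs as an exceptionally stable neutral molecule
cyclohexyl–OTf loses OTf⁻: pKₐ(CF₃SO₃H (triflic acid)) ≈ -14
cyclohexyl–OTs loses OTs⁻: pKₐ(p-CH₃C₆H₄SO₃H (TsOH)) ≈ -2.8
cyclohexyl–OC(O)CF₃ loses CF₃COO⁻: pKₐ(CF₃COOH) ≈ 0.2
cyclohexyl–OAc loses AcO⁻: pKₐ(CH₃COOH) ≈ 4.8

cyclohexyl–N₂⁺ > cyclohexyl–OTf > cyclohexyl–OTs > cyclohexyl–OC(O)CF₃ > cyclohexyl–OAc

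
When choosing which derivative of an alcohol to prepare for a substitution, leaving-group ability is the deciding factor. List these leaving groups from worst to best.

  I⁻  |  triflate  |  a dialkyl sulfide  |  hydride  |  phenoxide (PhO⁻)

hydride < phenoxide (PhO⁻) < a dialkyl sulfide < I⁻ < triflate

Rank by basicity of the departing species: weakest base leaves most easily.
triflate: pKₐ(CF₃SO₃H (triflic acid)) ≈ -14
I⁻: pKₐ(HI) ≈ -10
a dialkyl sulfide: pKₐ(R'₂SH⁺) ≈ -7
phenoxide (PhO⁻): pKₐ(C₆H₅OH (phenol)) ≈ 10
hydride: pKₐ(H₂) ≈ 36
The question asks for worst first, so the sequence is read in increasing leaving-group ability.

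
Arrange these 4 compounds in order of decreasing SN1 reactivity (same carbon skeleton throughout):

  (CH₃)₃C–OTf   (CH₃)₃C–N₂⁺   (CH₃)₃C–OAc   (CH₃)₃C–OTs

Same R in every case — rank the leaving groups.
Leaving-group ability tracks the stability of the departed species; conjugate-acid pKₐ is the usual yardstick (lower pKₐ → better LG).
(CH₃)₃C–N₂⁺ loses N₂: no meaningful conjugate acid; N₂ departs as an exceptionally stable neutral molecule
(CH₃)₃C–OTf loses OTf⁻: pKₐ(CF₃SO₃H (triflic acid)) ≈ -14
(CH₃)₃C–OTs loses OTs⁻: pKₐ(p-CH₃C₆H₄SO₃H (TsOH)) ≈ -2.8
(CH₃)₃C–OAc loses AcO⁻: pKₐ(CH₃COOH) ≈ 4.8

(CH₃)₃C–N₂⁺ > (CH₃)₃C–OTf > (CH₃)₃C–OTs > (CH₃)₃C–OAc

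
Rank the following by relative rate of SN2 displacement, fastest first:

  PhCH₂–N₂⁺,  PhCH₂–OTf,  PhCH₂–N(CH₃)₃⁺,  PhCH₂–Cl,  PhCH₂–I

With the same alkyl group throughout, only the leaving group differentiates the rates.
Leaving-group ability tracks the stability of the departed species; conjugate-acid pKₐ is the usual yardstick (lower pKₐ → better LG).
PhCH₂–N₂⁺ loses N₂: no meaningful conjugate acid; N₂ departs as an exceptionally stable neutral molecule
PhCH₂–OTf loses OTf⁻: pKₐ(CF₃SO₃H (triflic acid)) ≈ -14
PhCH₂–I loses I⁻: pKₐ(HI) ≈ -10
PhCH₂–Cl loses Cl⁻: pKₐ(HCl) ≈ -7
PhCH₂–N(CH₃)₃⁺ loses NR'₃: pKₐ(R'₃NH⁺) ≈ 10.7

PhCH₂–N₂⁺ > PhCH₂–OTf > PhCH₂–I > PhCH₂–Cl > PhCH₂–N(CH₃)₃⁺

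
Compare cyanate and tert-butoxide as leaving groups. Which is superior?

cyanate

cyanate is the better leaving group.
pKₐ(HOCN) ≈ 3.5 versus pKₐ(t-BuOH) ≈ 18: cyanate is the much weaker base.
Resonance between N and O.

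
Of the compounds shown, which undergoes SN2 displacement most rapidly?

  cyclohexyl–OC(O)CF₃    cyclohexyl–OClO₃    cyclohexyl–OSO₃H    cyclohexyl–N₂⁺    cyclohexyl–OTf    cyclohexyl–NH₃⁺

cyclohexyl–N₂⁺

Same R in every case — rank the leaving groups.
Leaving-group ability tracks the stability of the departed species; conjugate-acid pKₐ is the usual yardstick (lower pKₐ → better LG).
cyclohexyl–N₂⁺ loses N₂: no meaningful conjugate acid; N₂ departs as an exceptionally stable neutral molecule
cyclohexyl–OTf loses OTf⁻: pKₐ(CF₃SO₃H (triflic acid)) ≈ -14
cyclohexyl–OClO₃ loses ClO₄⁻: pKₐ(HClO₄) ≈ -10
cyclohexyl–OSO₃H loses HSO₄⁻: pKₐ(H₂SO₄) ≈ -3
cyclohexyl–OC(O)CF₃ loses CF₃COO⁻: pKₐ(CF₃COOH) ≈ 0.2
cyclohexyl–NH₃⁺ loses NH₃: pKₐ(NH₄⁺) ≈ 9.2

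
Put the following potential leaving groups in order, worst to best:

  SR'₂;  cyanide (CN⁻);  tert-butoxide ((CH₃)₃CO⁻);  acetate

A good leaving group is a weak base: the lower the pKₐ of its conjugate acid, the more readily it departs.
SR'₂: pKₐ(R'₂SH⁺) ≈ -7
acetate: pKₐ(CH₃COOH) ≈ 4.8
cyanide (CN⁻): pKₐ(HCN) ≈ 9.2 — sp carbon stabilises the charge somewhat, but still a poor LG
tert-butoxide ((CH₃)₃CO⁻): pKₐ(t-BuOH) ≈ 18 — bulky, strongly basic alkoxide
Listed from poorest to best leaving group as asked.

tert-butoxide ((CH₃)₃CO⁻) < cyanide (CN⁻) < acetate < SR'₂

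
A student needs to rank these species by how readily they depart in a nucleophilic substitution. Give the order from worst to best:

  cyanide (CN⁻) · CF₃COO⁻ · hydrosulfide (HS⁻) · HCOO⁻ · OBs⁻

A good leaving group is a weak base: the lower the pKₐ of its conjugate acid, the more readily it departs.
OBs⁻: pKₐ(p-BrC₆H₄SO₃H) ≈ -2.8
CF₃COO⁻: pKₐ(CF₃COOH) ≈ 0.2
HCOO⁻: pKₐ(HCOOH) ≈ 3.8
hydrosulfide (HS⁻): pKₐ(H₂S) ≈ 7
cyanide (CN⁻): pKₐ(HCN) ≈ 9.2
Reversing gives the worst-to-best order requested.

cyanide (CN⁻) < hydrosulfide (HS⁻) < HCOO⁻ < CF₃COO⁻ < OBs⁻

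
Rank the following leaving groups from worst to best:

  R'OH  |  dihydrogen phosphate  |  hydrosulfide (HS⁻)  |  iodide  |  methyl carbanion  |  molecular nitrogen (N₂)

Rank by basicity of the departing species: weakest base leaves most easily.
molecular nitrogen (N₂): no meaningful conjugate acid; N₂ departs as an exceptionally stable neutral molecule
iodide: pKₐ(HI) ≈ -10
R'OH: pKₐ(R'OH₂⁺) ≈ -2.4
dihydrogen phosphate: pKₐ(H₃PO₄) ≈ 2.1
hydrosulfide (HS⁻): pKₐ(H₂S) ≈ 7
methyl carbanion: pKₐ(CH₄) ≈ 48
Listed from poorest to best leaving group as asked.

methyl carbanion < hydrosulfide (HS⁻) < dihydrogen phosphate < R'OH < iodide < molecular nitrogen (N₂)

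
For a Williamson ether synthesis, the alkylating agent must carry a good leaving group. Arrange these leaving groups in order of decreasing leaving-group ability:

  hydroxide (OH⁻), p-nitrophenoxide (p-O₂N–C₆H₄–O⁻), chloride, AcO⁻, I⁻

I⁻ > chloride > AcO⁻ > p-nitrophenoxide (p-O₂N–C₆H₄–O⁻) > hydroxide (OH⁻)

The more stable X⁻ (or X) is on its own — i.e. the weaker a base it is — the better a leaving group it makes.
I⁻: pKₐ(HI) ≈ -10 — large, highly polarisable; very weak base
chloride: pKₐ(HCl) ≈ -7 — moderately weak base
AcO⁻: pKₐ(CH₃COOH) ≈ 4.8
p-nitrophenoxide (p-O₂N–C₆H₄–O⁻): pKₐ(p-nitrophenol) ≈ 7.2 — nitro group delocalises the charge; the classic chromogenic LG
hydroxide (OH⁻): pKₐ(H₂O) ≈ 15.7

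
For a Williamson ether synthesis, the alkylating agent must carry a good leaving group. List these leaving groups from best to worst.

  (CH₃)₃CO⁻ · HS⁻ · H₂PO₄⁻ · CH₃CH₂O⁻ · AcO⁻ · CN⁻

H₂PO₄⁻ > AcO⁻ > HS⁻ > CN⁻ > CH₃CH₂O⁻ > (CH₃)₃CO⁻

Leaving-group ability tracks the stability of the departed species; conjugate-acid pKₐ is the usual yardstick (lower pKₐ → better LG).
H₂PO₄⁻: pKₐ(H₃PO₄) ≈ 2.1
AcO⁻: pKₐ(CH₃COOH) ≈ 4.8
HS⁻: pKₐ(H₂S) ≈ 7
CN⁻: pKₐ(HCN) ≈ 9.2
CH₃CH₂O⁻: pKₐ(CH₃CH₂OH) ≈ 16
(CH₃)₃CO⁻: pKₐ(t-BuOH) ≈ 18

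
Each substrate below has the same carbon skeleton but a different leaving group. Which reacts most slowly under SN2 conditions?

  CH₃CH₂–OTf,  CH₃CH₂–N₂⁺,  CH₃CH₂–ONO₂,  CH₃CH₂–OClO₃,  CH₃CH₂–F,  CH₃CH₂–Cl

With the same alkyl group throughout, only the leaving group differentiates the rates.
Rank by basicity of the departing species: weakest base leaves most easily.
CH₃CH₂–N₂⁺ loses N₂: no meaningful conjugate acid; N₂ departs as an exceptionally stable neutral molecule
CH₃CH₂–OTf loses OTf⁻: pKₐ(CF₃SO₃H (triflic acid)) ≈ -14
CH₃CH₂–OClO₃ loses ClO₄⁻: pKₐ(HClO₄) ≈ -10
CH₃CH₂–Cl loses Cl⁻: pKₐ(HCl) ≈ -7
CH₃CH₂–ONO₂ loses NO₃⁻: pKₐ(HNO₃) ≈ -1.3
CH₃CH₂–F loses F⁻: pKₐ(HF) ≈ 3.2

CH₃CH₂–F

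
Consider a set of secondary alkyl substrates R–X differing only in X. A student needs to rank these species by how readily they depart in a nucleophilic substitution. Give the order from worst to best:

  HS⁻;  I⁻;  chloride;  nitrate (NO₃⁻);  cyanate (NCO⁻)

Leaving-group ability tracks the stability of the departed species; conjugate-acid pKₐ is the usual yardstick (lower pKₐ → better LG).
I⁻: pKₐ(HI) ≈ -10
chloride: pKₐ(HCl) ≈ -7 — moderately weak base
nitrate (NO₃⁻): pKₐ(HNO₃) ≈ -1.3
cyanate (NCO⁻): pKₐ(HOCN) ≈ 3.5 — resonance between N and O
HS⁻: pKₐ(H₂S) ≈ 7 — larger and more polarisable than the oxygen analogue
The question asks for worst first, so the sequence is read in increasing leaving-group ability.

HS⁻ < cyanate (NCO⁻) < nitrate (NO₃⁻) < chloride < I⁻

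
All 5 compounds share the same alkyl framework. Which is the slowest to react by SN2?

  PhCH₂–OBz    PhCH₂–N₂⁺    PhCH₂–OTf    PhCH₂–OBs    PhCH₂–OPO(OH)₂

The skeletons are identical, so relative rate is governed entirely by leaving-group ability.
Leaving-group ability tracks the stability of the departed species; conjugate-acid pKₐ is the usual yardstick (lower pKₐ → better LG).
PhCH₂–N₂⁺ loses N₂: no meaningful conjugate acid; N₂ departs as an exceptionally stable neutral molecule
PhCH₂–OTf loses OTf⁻: pKₐ(CF₃SO₃H (triflic acid)) ≈ -14
PhCH₂–OBs loses OBs⁻: pKₐ(p-BrC₆H₄SO₃H) ≈ -2.8
PhCH₂–OPO(OH)₂ loses H₂PO₄⁻: pKₐ(H₃PO₄) ≈ 2.1
PhCH₂–OBz loses PhCOO⁻: pKₐ(C₆H₅COOH) ≈ 4.2

PhCH₂–OBz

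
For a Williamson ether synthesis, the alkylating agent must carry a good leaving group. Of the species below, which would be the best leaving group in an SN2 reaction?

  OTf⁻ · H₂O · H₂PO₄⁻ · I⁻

Leaving-group ability tracks the stability of the departed species; conjugate-acid pKₐ is the usual yardstick (lower pKₐ → better LG).
OTf⁻: pKₐ(CF₃SO₃H (triflic acid)) ≈ -14
I⁻: pKₐ(HI) ≈ -10
H₂O: pKₐ(H₃O⁺) ≈ -1.7
H₂PO₄⁻: pKₐ(H₃PO₄) ≈ 2.1

OTf⁻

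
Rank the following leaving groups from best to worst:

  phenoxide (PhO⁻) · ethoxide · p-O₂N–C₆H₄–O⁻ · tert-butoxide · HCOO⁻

HCOO⁻ > p-O₂N–C₆H₄–O⁻ > phenoxide (PhO⁻) > ethoxide > tert-butoxide

HCOO⁻: pKₐ(HCOOH) ≈ 3.8 — resonance-stabilised carboxylate
p-O₂N–C₆H₄–O⁻: pKₐ(p-nitrophenol) ≈ 7.2 — nitro group delocalises the charge; the classic chromogenic LG
phenoxide (PhO⁻): pKₐ(C₆H₅OH (phenol)) ≈ 10
ethoxide: pKₐ(CH₃CH₂OH) ≈ 16 — strong base; alkoxides do not leave unassisted
tert-butoxide: pKₐ(t-BuOH) ≈ 18 — bulky, strongly basic alkoxide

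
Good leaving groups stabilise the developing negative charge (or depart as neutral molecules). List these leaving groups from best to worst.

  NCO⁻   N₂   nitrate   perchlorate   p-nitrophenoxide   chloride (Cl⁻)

Rank by basicity of the departing species: weakest base leaves most easily.
N₂: no meaningful conjugate acid; N₂ departs as an exceptionally stable neutral molecule
perchlorate: pKₐ(HClO₄) ≈ -10
chloride (Cl⁻): pKₐ(HCl) ≈ -7
nitrate: pKₐ(HNO₃) ≈ -1.3 — resonance-delocalised over three oxygens
NCO⁻: pKₐ(HOCN) ≈ 3.5
p-nitrophenoxide: pKₐ(p-nitrophenol) ≈ 7.2 — nitro group delocalises the charge; the classic chromogenic LG

N₂ > perchlorate > chloride (Cl⁻) > nitrate > NCO⁻ > p-nitrophenoxide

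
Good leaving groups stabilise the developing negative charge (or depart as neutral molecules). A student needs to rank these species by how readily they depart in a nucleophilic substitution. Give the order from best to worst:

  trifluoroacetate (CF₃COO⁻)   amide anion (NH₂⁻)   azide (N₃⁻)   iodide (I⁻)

iodide (I⁻) > trifluoroacetate (CF₃COO⁻) > azide (N₃⁻) > amide anion (NH₂⁻)

The more stable X⁻ (or X) is on its own — i.e. the weaker a base it is — the better a leaving group it makes.
iodide (I⁻): pKₐ(HI) ≈ -10
trifluoroacetate (CF₃COO⁻): pKₐ(CF₃COOH) ≈ 0.2 — strongly electron-withdrawing CF₃ stabilises the carboxylate
azide (N₃⁻): pKₐ(HN₃) ≈ 4.7
amide anion (NH₂⁻): pKₐ(NH₃) ≈ 38 — extremely strong base; never a leaving group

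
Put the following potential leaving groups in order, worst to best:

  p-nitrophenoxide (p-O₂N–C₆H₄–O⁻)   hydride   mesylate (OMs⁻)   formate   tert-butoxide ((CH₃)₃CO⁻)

hydride < tert-butoxide ((CH₃)₃CO⁻) < p-nitrophenoxide (p-O₂N–C₆H₄–O⁻) < formate < mesylate (OMs⁻)

mesylate (OMs⁻): pKₐ(CH₃SO₃H (MsOH)) ≈ -1.9 — resonance-delocalised alkanesulfonate
formate: pKₐ(HCOOH) ≈ 3.8
p-nitrophenoxide (p-O₂N–C₆H₄–O⁻): pKₐ(p-nitrophenol) ≈ 7.2 — nitro group delocalises the charge; the classic chromogenic LG
tert-butoxide ((CH₃)₃CO⁻): pKₐ(t-BuOH) ≈ 18
hydride: pKₐ(H₂) ≈ 36
The question asks for worst first, so the sequence is read in increasing leaving-group ability.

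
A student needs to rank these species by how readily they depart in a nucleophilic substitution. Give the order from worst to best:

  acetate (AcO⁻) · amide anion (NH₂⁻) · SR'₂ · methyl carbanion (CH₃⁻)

methyl carbanion (CH₃⁻) < amide anion (NH₂⁻) < acetate (AcO⁻) < SR'₂

Rank by basicity of the departing species: weakest base leaves most easily.
SR'₂: pKₐ(R'₂SH⁺) ≈ -7 — neutral; leaves from a sulfonium salt (R–SR'₂⁺)
acetate (AcO⁻): pKₐ(CH₃COOH) ≈ 4.8 — resonance-stabilised but still a weak base
amide anion (NH₂⁻): pKₐ(NH₃) ≈ 38
methyl carbanion (CH₃⁻): pKₐ(CH₄) ≈ 48 — unstabilised carbanion; the worst conceivable leaving group
The question asks for worst first, so the sequence is read in increasing leaving-group ability.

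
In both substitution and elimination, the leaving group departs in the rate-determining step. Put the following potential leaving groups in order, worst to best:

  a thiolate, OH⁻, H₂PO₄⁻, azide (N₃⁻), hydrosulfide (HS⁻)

OH⁻ < a thiolate < hydrosulfide (HS⁻) < azide (N₃⁻) < H₂PO₄⁻

Leaving-group ability tracks the stability of the departed species; conjugate-acid pKₐ is the usual yardstick (lower pKₐ → better LG).
H₂PO₄⁻: pKₐ(H₃PO₄) ≈ 2.1 — moderate base; biological leaving group after further activation
azide (N₃⁻): pKₐ(HN₃) ≈ 4.7
hydrosulfide (HS⁻): pKₐ(H₂S) ≈ 7
a thiolate: pKₐ(RSH (a thiol)) ≈ 10.5 — moderately basic; rarely leaves without activation
OH⁻: pKₐ(H₂O) ≈ 15.7 — strong base; essentially never leaves without prior activation
Reversing gives the worst-to-best order requested.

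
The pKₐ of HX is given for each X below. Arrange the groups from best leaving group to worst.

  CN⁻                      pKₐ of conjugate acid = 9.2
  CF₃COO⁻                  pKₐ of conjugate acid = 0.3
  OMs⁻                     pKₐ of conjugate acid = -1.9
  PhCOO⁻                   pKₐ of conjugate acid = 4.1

Lower conjugate-acid pKₐ ⇒ weaker base ⇒ better leaving group.
Sorting by the given values: OMs⁻ (-1.9), CF₃COO⁻ (0.3), PhCOO⁻ (4.1), CN⁻ (9.2).

OMs⁻ > CF₃COO⁻ > PhCOO⁻ > CN⁻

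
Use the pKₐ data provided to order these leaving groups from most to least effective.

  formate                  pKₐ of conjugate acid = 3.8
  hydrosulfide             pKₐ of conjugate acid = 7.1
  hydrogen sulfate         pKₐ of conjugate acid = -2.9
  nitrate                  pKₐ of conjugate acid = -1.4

Lower conjugate-acid pKₐ ⇒ weaker base ⇒ better leaving group.
Sorting by the given values: hydrogen sulfate (-2.9), nitrate (-1.4), formate (3.8), hydrosulfide (7.1).

hydrogen sulfate > nitrate > formate > hydrosulfide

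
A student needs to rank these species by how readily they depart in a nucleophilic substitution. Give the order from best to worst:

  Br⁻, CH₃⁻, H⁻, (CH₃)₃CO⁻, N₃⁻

Br⁻ > N₃⁻ > (CH₃)₃CO⁻ > H⁻ > CH₃⁻

Leaving-group ability tracks the stability of the departed species; conjugate-acid pKₐ is the usual yardstick (lower pKₐ → better LG).
Br⁻: pKₐ(HBr) ≈ -9 — weak base; good leaving group
N₃⁻: pKₐ(HN₃) ≈ 4.7
(CH₃)₃CO⁻: pKₐ(t-BuOH) ≈ 18 — bulky, strongly basic alkoxide
H⁻: pKₐ(H₂) ≈ 36 — extremely strong base; leaves only in special hydride-transfer contexts
CH₃⁻: pKₐ(CH₄) ≈ 48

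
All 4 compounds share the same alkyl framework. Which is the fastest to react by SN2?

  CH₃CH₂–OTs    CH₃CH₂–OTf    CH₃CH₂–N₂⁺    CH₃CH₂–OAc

Identical carbon frameworks mean the comparison reduces to leaving-group quality.
The more stable X⁻ (or X) is on its own — i.e. the weaker a base it is — the better a leaving group it makes.
CH₃CH₂–N₂⁺ loses N₂: no meaningful conjugate acid; N₂ departs as an exceptionally stable neutral molecule
CH₃CH₂–OTf loses OTf⁻: pKₐ(CF₃SO₃H (triflic acid)) ≈ -14
CH₃CH₂–OTs loses OTs⁻: pKₐ(p-CH₃C₆H₄SO₃H (TsOH)) ≈ -2.8
CH₃CH₂–OAc loses AcO⁻: pKₐ(CH₃COOH) ≈ 4.8

CH₃CH₂–N₂⁺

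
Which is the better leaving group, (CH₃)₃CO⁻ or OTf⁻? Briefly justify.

OTf⁻ is the better leaving group.
pKₐ(CF₃SO₃H (triflic acid)) ≈ -14 versus pKₐ(t-BuOH) ≈ 18: OTf⁻ is the much weaker base.
Charge spread over three oxygens and a CF₃ group; the premier leaving group in synthesis.

OTf⁻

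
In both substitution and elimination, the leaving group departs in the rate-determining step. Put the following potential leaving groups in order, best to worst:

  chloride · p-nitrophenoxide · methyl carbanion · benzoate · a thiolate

Leaving-group ability tracks the stability of the departed species; conjugate-acid pKₐ is the usual yardstick (lower pKₐ → better LG).
chloride: pKₐ(HCl) ≈ -7
benzoate: pKₐ(C₆H₅COOH) ≈ 4.2 — aryl carboxylate
p-nitrophenoxide: pKₐ(p-nitrophenol) ≈ 7.2
a thiolate: pKₐ(RSH (a thiol)) ≈ 10.5
methyl carbanion: pKₐ(CH₄) ≈ 48

chloride > benzoate > p-nitrophenoxide > a thiolate > methyl carbanion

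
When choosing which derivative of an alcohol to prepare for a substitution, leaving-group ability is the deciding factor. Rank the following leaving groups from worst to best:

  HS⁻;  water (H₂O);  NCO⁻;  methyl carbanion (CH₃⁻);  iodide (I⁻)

iodide (I⁻): pKₐ(HI) ≈ -10 — large, highly polarisable; very weak base
water (H₂O): pKₐ(H₃O⁺) ≈ -1.7 — neutral; leaves from a protonated alcohol (R–OH₂⁺)
NCO⁻: pKₐ(HOCN) ≈ 3.5 — resonance between N and O
HS⁻: pKₐ(H₂S) ≈ 7
methyl carbanion (CH₃⁻): pKₐ(CH₄) ≈ 48 — unstabilised carbanion; the worst conceivable leaving group
Reversing gives the worst-to-best order requested.

methyl carbanion (CH₃⁻) < HS⁻ < NCO⁻ < water (H₂O) < iodide (I⁻)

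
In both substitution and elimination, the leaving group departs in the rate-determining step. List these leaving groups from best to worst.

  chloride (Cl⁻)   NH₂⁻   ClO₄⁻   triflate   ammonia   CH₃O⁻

The more stable X⁻ (or X) is on its own — i.e. the weaker a base it is — the better a leaving group it makes.
triflate: pKₐ(CF₃SO₃H (triflic acid)) ≈ -14
ClO₄⁻: pKₐ(HClO₄) ≈ -10
chloride (Cl⁻): pKₐ(HCl) ≈ -7
ammonia: pKₐ(NH₄⁺) ≈ 9.2
CH₃O⁻: pKₐ(CH₃OH) ≈ 15.5 — strong base; alkoxides do not leave unassisted
NH₂⁻: pKₐ(NH₃) ≈ 38

triflate > ClO₄⁻ > chloride (Cl⁻) > ammonia > CH₃O⁻ > NH₂⁻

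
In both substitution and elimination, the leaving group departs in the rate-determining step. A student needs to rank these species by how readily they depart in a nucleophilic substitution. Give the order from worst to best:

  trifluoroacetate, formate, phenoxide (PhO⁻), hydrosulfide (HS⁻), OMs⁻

Rank by basicity of the departing species: weakest base leaves most easily.
OMs⁻: pKₐ(CH₃SO₃H (MsOH)) ≈ -1.9
trifluoroacetate: pKₐ(CF₃COOH) ≈ 0.2
formate: pKₐ(HCOOH) ≈ 3.8
hydrosulfide (HS⁻): pKₐ(H₂S) ≈ 7
phenoxide (PhO⁻): pKₐ(C₆H₅OH (phenol)) ≈ 10
The question asks for worst first, so the sequence is read in increasing leaving-group ability.

phenoxide (PhO⁻) < hydrosulfide (HS⁻) < formate < trifluoroacetate < OMs⁻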